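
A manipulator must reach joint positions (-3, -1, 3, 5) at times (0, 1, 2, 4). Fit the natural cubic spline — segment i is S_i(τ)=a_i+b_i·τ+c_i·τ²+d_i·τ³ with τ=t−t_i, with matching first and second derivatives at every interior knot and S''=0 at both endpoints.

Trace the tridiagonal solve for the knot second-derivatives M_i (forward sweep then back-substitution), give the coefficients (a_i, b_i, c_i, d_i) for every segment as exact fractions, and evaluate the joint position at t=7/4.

  seg 0: a=-3 b=31/23 c=0 d=15/23
  seg 1: a=-1 b=76/23 c=45/23 d=-29/23
  seg 2: a=3 b=79/23 c=-42/23 d=7/23
S(7/4) = 131/64

Δ: Δ0=2, Δ1=4, Δ2=1
row 1: diag=4, rhs=12; c'=1/4, d'=3
row 2: denom=6−1·1/4=23/4; d'=(-18−1·3)/(23/4)=-84/23
back: M2=-84/23
back: M1=3−1/4·-84/23=90/23
M: M0=0, M1=90/23, M2=-84/23, M3=0
seg 0: a=-3, c=M0/2=0, d=(M1−M0)/(6·1)=15/23, b=Δ0−h0·(2M0+M1)/6=31/23
seg 1: a=-1, c=M1/2=45/23, d=(M2−M1)/(6·1)=-29/23, b=Δ1−h1·(2M1+M2)/6=76/23
seg 2: a=3, c=M2/2=-42/23, d=(M3−M2)/(6·2)=7/23, b=Δ2−h2·(2M2+M3)/6=79/23
t_q=7/4 → seg 1, τ=3/4; S=-1+76/23·τ+45/23·τ²+-29/23·τ³=131/64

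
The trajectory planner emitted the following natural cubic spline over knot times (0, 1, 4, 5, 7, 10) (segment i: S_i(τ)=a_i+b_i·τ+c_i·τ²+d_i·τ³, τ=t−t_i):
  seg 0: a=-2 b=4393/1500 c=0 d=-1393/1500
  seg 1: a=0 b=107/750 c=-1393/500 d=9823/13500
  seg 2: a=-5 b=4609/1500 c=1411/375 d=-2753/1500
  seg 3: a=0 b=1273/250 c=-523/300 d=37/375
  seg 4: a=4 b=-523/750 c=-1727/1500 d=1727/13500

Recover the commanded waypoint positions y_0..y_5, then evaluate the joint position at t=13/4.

y_0=-2 y_1=0 y_2=-5 y_3=0 y_4=4 y_5=-5
S(13/4) = -175839/32000

y_0 = S_0(0) = a_0 = -2
y_1 = S_1(0) = a_1 = 0
y_2 = S_2(0) = a_2 = -5
y_3 = S_3(0) = a_3 = 0
y_4 = S_4(0) = a_4 = 4
y_5 = S_4(3) = -5
t_q=13/4 is in segment 1 (τ=9/4); S_1(τ)=-175839/32000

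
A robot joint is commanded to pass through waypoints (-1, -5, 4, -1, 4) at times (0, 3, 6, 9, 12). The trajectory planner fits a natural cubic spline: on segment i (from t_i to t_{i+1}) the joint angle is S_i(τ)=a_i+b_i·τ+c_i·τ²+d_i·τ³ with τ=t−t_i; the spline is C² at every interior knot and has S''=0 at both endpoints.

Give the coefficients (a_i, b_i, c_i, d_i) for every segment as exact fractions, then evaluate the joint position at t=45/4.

Δ: Δ0=-4/3, Δ1=3, Δ2=-5/3, Δ3=5/3
row 1: diag=12, rhs=26; c'=1/4, d'=13/6
row 2: denom=12−3·1/4=45/4; d'=(-28−3·13/6)/(45/4)=-46/15
row 3: denom=12−3·4/15=56/5; d'=(20−3·-46/15)/(56/5)=73/28
back: M3=73/28
back: M2=-46/15−4/15·73/28=-79/21
back: M1=13/6−1/4·-79/21=87/28
M: M0=0, M1=87/28, M2=-79/21, M3=73/28, M4=0
seg 0: a=-1, c=M0/2=0, d=(M1−M0)/(6·3)=29/168, b=Δ0−h0·(2M0+M1)/6=-485/168
seg 1: a=-5, c=M1/2=87/56, d=(M2−M1)/(6·3)=-577/1512, b=Δ1−h1·(2M1+M2)/6=149/84
seg 2: a=4, c=M2/2=-79/42, d=(M3−M2)/(6·3)=535/1512, b=Δ2−h2·(2M2+M3)/6=19/24
seg 3: a=-1, c=M3/2=73/56, d=(M4−M3)/(6·3)=-73/504, b=Δ3−h3·(2M3+M4)/6=-79/84
t_q=45/4 → seg 3, τ=9/4; S=-1+-79/84·τ+73/56·τ²+-73/504·τ³=6571/3584

  seg 0: a=-1 b=-485/168 c=0 d=29/168
  seg 1: a=-5 b=149/84 c=87/56 d=-577/1512
  seg 2: a=4 b=19/24 c=-79/42 d=535/1512
  seg 3: a=-1 b=-79/84 c=73/56 d=-73/504
S(45/4) = 6571/3584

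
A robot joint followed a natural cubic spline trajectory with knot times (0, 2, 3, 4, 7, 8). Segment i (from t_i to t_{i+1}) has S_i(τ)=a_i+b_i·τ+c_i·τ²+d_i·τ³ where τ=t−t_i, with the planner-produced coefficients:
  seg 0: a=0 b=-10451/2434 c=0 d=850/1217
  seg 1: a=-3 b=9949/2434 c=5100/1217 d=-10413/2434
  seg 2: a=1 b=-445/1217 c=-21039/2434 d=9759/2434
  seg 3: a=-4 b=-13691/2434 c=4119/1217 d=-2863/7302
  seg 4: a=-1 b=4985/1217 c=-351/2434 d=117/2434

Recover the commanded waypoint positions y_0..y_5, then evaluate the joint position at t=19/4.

y_0=0 y_1=-3 y_2=1 y_3=-4 y_4=-1 y_5=3
S(19/4) = -1009471/155776

y_0 = S_0(0) = a_0 = 0
y_1 = S_1(0) = a_1 = -3
y_2 = S_2(0) = a_2 = 1
y_3 = S_3(0) = a_3 = -4
y_4 = S_4(0) = a_4 = -1
y_5 = S_4(1) = 3
t_q=19/4 is in segment 3 (τ=3/4); S_3(τ)=-1009471/155776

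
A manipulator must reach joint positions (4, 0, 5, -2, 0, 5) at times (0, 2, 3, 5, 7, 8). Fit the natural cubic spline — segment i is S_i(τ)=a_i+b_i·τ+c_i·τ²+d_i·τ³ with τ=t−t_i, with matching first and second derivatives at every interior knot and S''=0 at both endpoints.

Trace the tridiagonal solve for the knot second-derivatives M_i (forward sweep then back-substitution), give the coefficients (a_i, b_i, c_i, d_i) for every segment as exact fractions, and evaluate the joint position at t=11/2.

  seg 0: a=4 b=-1744/349 c=0 d=523/698
  seg 1: a=0 b=1394/349 c=1569/349 d=-1218/349
  seg 2: a=5 b=878/349 c=-2085/349 d=4141/2792
  seg 3: a=-2 b=-2501/698 c=4083/1396 d=-221/698
  seg 4: a=0 b=3013/698 c=1431/1396 d=-477/1396
S(11/2) = -8655/2792

Δ: Δ0=-2, Δ1=5, Δ2=-7/2, Δ3=1, Δ4=5
row 1: diag=6, rhs=42; c'=1/6, d'=7
row 2: denom=6−1·1/6=35/6; d'=(-51−1·7)/(35/6)=-348/35
row 3: denom=8−2·12/35=256/35; d'=(27−2·-348/35)/(256/35)=1641/256
row 4: denom=6−2·35/128=349/64; d'=(24−2·1641/256)/(349/64)=1431/698
back: M4=1431/698
back: M3=1641/256−35/128·1431/698=4083/698
back: M2=-348/35−12/35·4083/698=-4170/349
back: M1=7−1/6·-4170/349=3138/349
M: M0=0, M1=3138/349, M2=-4170/349, M3=4083/698, M4=1431/698, M5=0
seg 0: a=4, c=M0/2=0, d=(M1−M0)/(6·2)=523/698, b=Δ0−h0·(2M0+M1)/6=-1744/349
seg 1: a=0, c=M1/2=1569/349, d=(M2−M1)/(6·1)=-1218/349, b=Δ1−h1·(2M1+M2)/6=1394/349
seg 2: a=5, c=M2/2=-2085/349, d=(M3−M2)/(6·2)=4141/2792, b=Δ2−h2·(2M2+M3)/6=878/349
seg 3: a=-2, c=M3/2=4083/1396, d=(M4−M3)/(6·2)=-221/698, b=Δ3−h3·(2M3+M4)/6=-2501/698
seg 4: a=0, c=M4/2=1431/1396, d=(M5−M4)/(6·1)=-477/1396, b=Δ4−h4·(2M4+M5)/6=3013/698
t_q=11/2 → seg 3, τ=1/2; S=-2+-2501/698·τ+4083/1396·τ²+-221/698·τ³=-8655/2792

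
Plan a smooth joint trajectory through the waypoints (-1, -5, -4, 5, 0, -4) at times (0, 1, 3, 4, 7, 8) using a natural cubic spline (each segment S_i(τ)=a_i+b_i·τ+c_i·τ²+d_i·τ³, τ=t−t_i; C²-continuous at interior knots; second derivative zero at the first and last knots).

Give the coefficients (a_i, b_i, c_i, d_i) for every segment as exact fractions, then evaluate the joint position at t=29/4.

Δ: Δ0=-4, Δ1=1/2, Δ2=9, Δ3=-5/3, Δ4=-4
row 1: diag=6, rhs=27; c'=1/3, d'=9/2
row 2: denom=6−2·1/3=16/3; d'=(51−2·9/2)/(16/3)=63/8
row 3: denom=8−1·3/16=125/16; d'=(-64−1·63/8)/(125/16)=-46/5
row 4: denom=8−3·48/125=856/125; d'=(-14−3·-46/5)/(856/125)=425/214
back: M4=425/214
back: M3=-46/5−48/125·425/214=-1066/107
back: M2=63/8−3/16·-1066/107=2085/214
back: M1=9/2−1/3·2085/214=134/107
M: M0=0, M1=134/107, M2=2085/214, M3=-1066/107, M4=425/214, M5=0
seg 0: a=-1, c=M0/2=0, d=(M1−M0)/(6·1)=67/321, b=Δ0−h0·(2M0+M1)/6=-1351/321
seg 1: a=-5, c=M1/2=67/107, d=(M2−M1)/(6·2)=1817/2568, b=Δ1−h1·(2M1+M2)/6=-1150/321
seg 2: a=-4, c=M2/2=2085/428, d=(M3−M2)/(6·1)=-4217/1284, b=Δ2−h2·(2M2+M3)/6=4759/642
seg 3: a=5, c=M3/2=-533/107, d=(M4−M3)/(6·3)=2557/3852, b=Δ3−h3·(2M3+M4)/6=9377/1284
seg 4: a=0, c=M4/2=425/428, d=(M5−M4)/(6·1)=-425/1284, b=Δ4−h4·(2M4+M5)/6=-2993/642
t_q=29/4 → seg 4, τ=1/4; S=0+-2993/642·τ+425/428·τ²+-425/1284·τ³=-30367/27392

  seg 0: a=-1 b=-1351/321 c=0 d=67/321
  seg 1: a=-5 b=-1150/321 c=67/107 d=1817/2568
  seg 2: a=-4 b=4759/642 c=2085/428 d=-4217/1284
  seg 3: a=5 b=9377/1284 c=-533/107 d=2557/3852
  seg 4: a=0 b=-2993/642 c=425/428 d=-425/1284
S(29/4) = -30367/27392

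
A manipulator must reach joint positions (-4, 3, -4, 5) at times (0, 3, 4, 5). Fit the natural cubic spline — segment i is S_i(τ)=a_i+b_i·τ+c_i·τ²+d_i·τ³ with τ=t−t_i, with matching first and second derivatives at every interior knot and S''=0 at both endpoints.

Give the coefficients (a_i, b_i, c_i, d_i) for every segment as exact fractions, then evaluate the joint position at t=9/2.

  seg 0: a=-4 b=697/93 c=0 d=-160/279
  seg 1: a=3 b=-743/93 c=-160/31 d=572/93
  seg 2: a=-4 b=13/93 c=412/31 d=-412/93
S(9/2) = -36/31

Δ: Δ0=7/3, Δ1=-7, Δ2=9
row 1: diag=8, rhs=-56; c'=1/8, d'=-7
row 2: denom=4−1·1/8=31/8; d'=(96−1·-7)/(31/8)=824/31
back: M2=824/31
back: M1=-7−1/8·824/31=-320/31
M: M0=0, M1=-320/31, M2=824/31, M3=0
seg 0: a=-4, c=M0/2=0, d=(M1−M0)/(6·3)=-160/279, b=Δ0−h0·(2M0+M1)/6=697/93
seg 1: a=3, c=M1/2=-160/31, d=(M2−M1)/(6·1)=572/93, b=Δ1−h1·(2M1+M2)/6=-743/93
seg 2: a=-4, c=M2/2=412/31, d=(M3−M2)/(6·1)=-412/93, b=Δ2−h2·(2M2+M3)/6=13/93
t_q=9/2 → seg 2, τ=1/2; S=-4+13/93·τ+412/31·τ²+-412/93·τ³=-36/31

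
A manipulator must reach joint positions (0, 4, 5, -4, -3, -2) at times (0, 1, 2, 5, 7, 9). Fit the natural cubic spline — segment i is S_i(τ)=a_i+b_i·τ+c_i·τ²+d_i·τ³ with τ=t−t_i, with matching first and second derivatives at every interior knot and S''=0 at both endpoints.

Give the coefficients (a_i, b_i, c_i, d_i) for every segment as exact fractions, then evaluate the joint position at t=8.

Δ: Δ0=4, Δ1=1, Δ2=-3, Δ3=1/2, Δ4=1/2
row 1: diag=4, rhs=-18; c'=1/4, d'=-9/2
row 2: denom=8−1·1/4=31/4; d'=(-24−1·-9/2)/(31/4)=-78/31
row 3: denom=10−3·12/31=274/31; d'=(21−3·-78/31)/(274/31)=885/274
row 4: denom=8−2·31/137=1034/137; d'=(0−2·885/274)/(1034/137)=-885/1034
back: M4=-885/1034
back: M3=885/274−31/137·-885/1034=1770/517
back: M2=-78/31−12/31·1770/517=-1986/517
back: M1=-9/2−1/4·-1986/517=-1830/517
M: M0=0, M1=-1830/517, M2=-1986/517, M3=1770/517, M4=-885/1034, M5=0
seg 0: a=0, c=M0/2=0, d=(M1−M0)/(6·1)=-305/517, b=Δ0−h0·(2M0+M1)/6=2373/517
seg 1: a=4, c=M1/2=-915/517, d=(M2−M1)/(6·1)=-26/517, b=Δ1−h1·(2M1+M2)/6=1458/517
seg 2: a=5, c=M2/2=-993/517, d=(M3−M2)/(6·3)=626/1551, b=Δ2−h2·(2M2+M3)/6=-450/517
seg 3: a=-4, c=M3/2=885/517, d=(M4−M3)/(6·2)=-1475/4136, b=Δ3−h3·(2M3+M4)/6=-774/517
seg 4: a=-3, c=M4/2=-885/2068, d=(M5−M4)/(6·2)=295/4136, b=Δ4−h4·(2M4+M5)/6=1107/1034
t_q=8 → seg 4, τ=1; S=-3+1107/1034·τ+-885/2068·τ²+295/4136·τ³=-9455/4136

  seg 0: a=0 b=2373/517 c=0 d=-305/517
  seg 1: a=4 b=1458/517 c=-915/517 d=-26/517
  seg 2: a=5 b=-450/517 c=-993/517 d=626/1551
  seg 3: a=-4 b=-774/517 c=885/517 d=-1475/4136
  seg 4: a=-3 b=1107/1034 c=-885/2068 d=295/4136
S(8) = -9455/4136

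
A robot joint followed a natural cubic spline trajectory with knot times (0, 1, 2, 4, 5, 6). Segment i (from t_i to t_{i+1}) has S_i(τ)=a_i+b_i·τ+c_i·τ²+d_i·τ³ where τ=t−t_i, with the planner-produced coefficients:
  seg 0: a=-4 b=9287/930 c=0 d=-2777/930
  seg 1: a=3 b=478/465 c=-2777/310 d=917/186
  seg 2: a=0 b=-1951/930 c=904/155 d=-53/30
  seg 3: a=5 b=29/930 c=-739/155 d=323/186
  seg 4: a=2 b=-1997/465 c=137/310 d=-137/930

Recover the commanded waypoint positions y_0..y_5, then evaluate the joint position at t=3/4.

y_0 = S_0(0) = a_0 = -4
y_1 = S_1(0) = a_1 = 3
y_2 = S_2(0) = a_2 = 0
y_3 = S_3(0) = a_3 = 5
y_4 = S_4(0) = a_4 = 2
y_5 = S_4(1) = -2
t_q=3/4 is in segment 0 (τ=3/4); S_0(τ)=44239/19840

y_0=-4 y_1=3 y_2=0 y_3=5 y_4=2 y_5=-2
S(3/4) = 44239/19840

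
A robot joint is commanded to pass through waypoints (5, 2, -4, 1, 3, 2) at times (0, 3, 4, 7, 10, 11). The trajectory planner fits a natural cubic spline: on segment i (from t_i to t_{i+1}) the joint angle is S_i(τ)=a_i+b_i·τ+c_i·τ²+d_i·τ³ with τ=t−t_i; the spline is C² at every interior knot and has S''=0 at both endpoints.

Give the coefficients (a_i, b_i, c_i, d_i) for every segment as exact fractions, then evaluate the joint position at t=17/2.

  seg 0: a=5 b=2161/1635 c=0 d=-3796/14715
  seg 1: a=2 b=-9227/1635 c=-3796/1635 d=1071/545
  seg 2: a=-4 b=-1436/327 c=5843/1635 d=-7624/14715
  seg 3: a=1 b=5006/1635 c=-1781/1635 d=1427/14715
  seg 4: a=3 b=-1399/1635 c=-118/545 d=118/1635
S(17/2) = 3025/872

Δ: Δ0=-1, Δ1=-6, Δ2=5/3, Δ3=2/3, Δ4=-1
row 1: diag=8, rhs=-30; c'=1/8, d'=-15/4
row 2: denom=8−1·1/8=63/8; d'=(46−1·-15/4)/(63/8)=398/63
row 3: denom=12−3·8/21=76/7; d'=(-6−3·398/63)/(76/7)=-131/57
row 4: denom=8−3·21/76=545/76; d'=(-10−3·-131/57)/(545/76)=-236/545
back: M4=-236/545
back: M3=-131/57−21/76·-236/545=-3562/1635
back: M2=398/63−8/21·-3562/1635=11686/1635
back: M1=-15/4−1/8·11686/1635=-7592/1635
M: M0=0, M1=-7592/1635, M2=11686/1635, M3=-3562/1635, M4=-236/545, M5=0
seg 0: a=5, c=M0/2=0, d=(M1−M0)/(6·3)=-3796/14715, b=Δ0−h0·(2M0+M1)/6=2161/1635
seg 1: a=2, c=M1/2=-3796/1635, d=(M2−M1)/(6·1)=1071/545, b=Δ1−h1·(2M1+M2)/6=-9227/1635
seg 2: a=-4, c=M2/2=5843/1635, d=(M3−M2)/(6·3)=-7624/14715, b=Δ2−h2·(2M2+M3)/6=-1436/327
seg 3: a=1, c=M3/2=-1781/1635, d=(M4−M3)/(6·3)=1427/14715, b=Δ3−h3·(2M3+M4)/6=5006/1635
seg 4: a=3, c=M4/2=-118/545, d=(M5−M4)/(6·1)=118/1635, b=Δ4−h4·(2M4+M5)/6=-1399/1635
t_q=17/2 → seg 3, τ=3/2; S=1+5006/1635·τ+-1781/1635·τ²+1427/14715·τ³=3025/872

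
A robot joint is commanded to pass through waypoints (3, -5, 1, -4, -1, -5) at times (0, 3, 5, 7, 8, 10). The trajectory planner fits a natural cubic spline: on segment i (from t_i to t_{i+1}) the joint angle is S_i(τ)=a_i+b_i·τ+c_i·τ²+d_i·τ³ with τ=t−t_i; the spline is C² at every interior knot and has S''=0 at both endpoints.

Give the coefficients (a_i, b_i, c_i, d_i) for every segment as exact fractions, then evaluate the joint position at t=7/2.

  seg 0: a=3 b=-37249/7260 c=0 d=5963/21780
  seg 1: a=-5 b=8209/3630 c=5963/2420 d=-1901/1815
  seg 2: a=1 b=-1637/3630 c=-1849/484 d=20297/14520
  seg 3: a=-4 b=172/165 c=2763/605 d=-4736/1815
  seg 4: a=-1 b=4262/1815 c=-1973/605 d=1973/3630
S(7/2) = -32759/9680

Δ: Δ0=-8/3, Δ1=3, Δ2=-5/2, Δ3=3, Δ4=-2
row 1: diag=10, rhs=34; c'=1/5, d'=17/5
row 2: denom=8−2·1/5=38/5; d'=(-33−2·17/5)/(38/5)=-199/38
row 3: denom=6−2·5/19=104/19; d'=(33−2·-199/38)/(104/19)=413/52
row 4: denom=6−1·19/104=605/104; d'=(-30−1·413/52)/(605/104)=-3946/605
back: M4=-3946/605
back: M3=413/52−19/104·-3946/605=5526/605
back: M2=-199/38−5/19·5526/605=-1849/242
back: M1=17/5−1/5·-1849/242=5963/1210
M: M0=0, M1=5963/1210, M2=-1849/242, M3=5526/605, M4=-3946/605, M5=0
seg 0: a=3, c=M0/2=0, d=(M1−M0)/(6·3)=5963/21780, b=Δ0−h0·(2M0+M1)/6=-37249/7260
seg 1: a=-5, c=M1/2=5963/2420, d=(M2−M1)/(6·2)=-1901/1815, b=Δ1−h1·(2M1+M2)/6=8209/3630
seg 2: a=1, c=M2/2=-1849/484, d=(M3−M2)/(6·2)=20297/14520, b=Δ2−h2·(2M2+M3)/6=-1637/3630
seg 3: a=-4, c=M3/2=2763/605, d=(M4−M3)/(6·1)=-4736/1815, b=Δ3−h3·(2M3+M4)/6=172/165
seg 4: a=-1, c=M4/2=-1973/605, d=(M5−M4)/(6·2)=1973/3630, b=Δ4−h4·(2M4+M5)/6=4262/1815
t_q=7/2 → seg 1, τ=1/2; S=-5+8209/3630·τ+5963/2420·τ²+-1901/1815·τ³=-32759/9680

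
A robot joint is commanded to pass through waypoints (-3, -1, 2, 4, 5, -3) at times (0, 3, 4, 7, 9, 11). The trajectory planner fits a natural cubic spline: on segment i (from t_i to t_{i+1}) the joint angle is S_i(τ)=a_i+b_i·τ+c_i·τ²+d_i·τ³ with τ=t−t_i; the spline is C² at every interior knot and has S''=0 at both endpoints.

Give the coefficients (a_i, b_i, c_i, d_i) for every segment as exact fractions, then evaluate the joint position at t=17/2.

Δ: Δ0=2/3, Δ1=3, Δ2=2/3, Δ3=1/2, Δ4=-4
row 1: diag=8, rhs=14; c'=1/8, d'=7/4
row 2: denom=8−1·1/8=63/8; d'=(-14−1·7/4)/(63/8)=-2
row 3: denom=10−3·8/21=62/7; d'=(-1−3·-2)/(62/7)=35/62
row 4: denom=8−2·7/31=234/31; d'=(-27−2·35/62)/(234/31)=-436/117
back: M4=-436/117
back: M3=35/62−7/31·-436/117=329/234
back: M2=-2−8/21·329/234=-890/351
back: M1=7/4−1/8·-890/351=1451/702
M: M0=0, M1=1451/702, M2=-890/351, M3=329/234, M4=-436/117, M5=0
seg 0: a=-3, c=M0/2=0, d=(M1−M0)/(6·3)=1451/12636, b=Δ0−h0·(2M0+M1)/6=-515/1404
seg 1: a=-1, c=M1/2=1451/1404, d=(M2−M1)/(6·1)=-359/468, b=Δ1−h1·(2M1+M2)/6=1919/702
seg 2: a=2, c=M2/2=-445/351, d=(M3−M2)/(6·3)=2767/12636, b=Δ2−h2·(2M2+M3)/6=3509/1404
seg 3: a=4, c=M3/2=329/468, d=(M4−M3)/(6·2)=-1201/2808, b=Δ3−h3·(2M3+M4)/6=565/702
seg 4: a=5, c=M4/2=-218/117, d=(M5−M4)/(6·2)=109/351, b=Δ4−h4·(2M4+M5)/6=-532/351
t_q=17/2 → seg 3, τ=3/2; S=4+565/702·τ+329/468·τ²+-1201/2808·τ³=3079/576

  seg 0: a=-3 b=-515/1404 c=0 d=1451/12636
  seg 1: a=-1 b=1919/702 c=1451/1404 d=-359/468
  seg 2: a=2 b=3509/1404 c=-445/351 d=2767/12636
  seg 3: a=4 b=565/702 c=329/468 d=-1201/2808
  seg 4: a=5 b=-532/351 c=-218/117 d=109/351
S(17/2) = 3079/576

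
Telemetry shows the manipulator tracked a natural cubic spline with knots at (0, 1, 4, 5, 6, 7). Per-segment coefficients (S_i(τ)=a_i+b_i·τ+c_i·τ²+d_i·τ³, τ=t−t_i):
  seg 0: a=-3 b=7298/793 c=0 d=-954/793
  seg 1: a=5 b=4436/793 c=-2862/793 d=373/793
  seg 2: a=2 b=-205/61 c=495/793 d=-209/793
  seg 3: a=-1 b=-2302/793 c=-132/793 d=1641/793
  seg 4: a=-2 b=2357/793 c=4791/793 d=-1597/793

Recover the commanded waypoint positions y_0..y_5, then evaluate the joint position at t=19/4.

y_0 = S_0(0) = a_0 = -3
y_1 = S_1(0) = a_1 = 5
y_2 = S_2(0) = a_2 = 2
y_3 = S_3(0) = a_3 = -1
y_4 = S_4(0) = a_4 = -2
y_5 = S_4(1) = 5
t_q=19/4 is in segment 2 (τ=3/4); S_2(τ)=-14239/50752

y_0=-3 y_1=5 y_2=2 y_3=-1 y_4=-2 y_5=5
S(19/4) = -14239/50752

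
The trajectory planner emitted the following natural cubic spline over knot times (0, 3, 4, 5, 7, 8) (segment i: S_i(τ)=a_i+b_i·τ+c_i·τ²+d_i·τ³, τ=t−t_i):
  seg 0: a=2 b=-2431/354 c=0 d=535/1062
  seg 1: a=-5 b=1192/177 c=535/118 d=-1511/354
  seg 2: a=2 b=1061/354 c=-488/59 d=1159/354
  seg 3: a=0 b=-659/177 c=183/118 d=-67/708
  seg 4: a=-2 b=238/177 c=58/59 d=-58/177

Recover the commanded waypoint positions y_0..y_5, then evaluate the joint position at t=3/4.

y_0=2 y_1=-5 y_2=2 y_3=0 y_4=-2 y_5=0
S(3/4) = -22187/7552

y_0 = S_0(0) = a_0 = 2
y_1 = S_1(0) = a_1 = -5
y_2 = S_2(0) = a_2 = 2
y_3 = S_3(0) = a_3 = 0
y_4 = S_4(0) = a_4 = -2
y_5 = S_4(1) = 0
t_q=3/4 is in segment 0 (τ=3/4); S_0(τ)=-22187/7552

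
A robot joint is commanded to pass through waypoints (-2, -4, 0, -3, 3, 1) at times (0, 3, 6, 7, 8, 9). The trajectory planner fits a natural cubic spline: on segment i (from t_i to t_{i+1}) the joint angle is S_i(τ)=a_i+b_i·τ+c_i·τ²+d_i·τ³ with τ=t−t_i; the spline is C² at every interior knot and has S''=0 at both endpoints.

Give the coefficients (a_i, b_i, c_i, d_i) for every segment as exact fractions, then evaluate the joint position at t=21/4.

Δ: Δ0=-2/3, Δ1=4/3, Δ2=-3, Δ3=6, Δ4=-2
row 1: diag=12, rhs=12; c'=1/4, d'=1
row 2: denom=8−3·1/4=29/4; d'=(-26−3·1)/(29/4)=-4
row 3: denom=4−1·4/29=112/29; d'=(54−1·-4)/(112/29)=841/56
row 4: denom=4−1·29/112=419/112; d'=(-48−1·841/56)/(419/112)=-7058/419
back: M4=-7058/419
back: M3=841/56−29/112·-7058/419=8120/419
back: M2=-4−4/29·8120/419=-2796/419
back: M1=1−1/4·-2796/419=1118/419
M: M0=0, M1=1118/419, M2=-2796/419, M3=8120/419, M4=-7058/419, M5=0
seg 0: a=-2, c=M0/2=0, d=(M1−M0)/(6·3)=559/3771, b=Δ0−h0·(2M0+M1)/6=-2515/1257
seg 1: a=-4, c=M1/2=559/419, d=(M2−M1)/(6·3)=-1957/3771, b=Δ1−h1·(2M1+M2)/6=2516/1257
seg 2: a=0, c=M2/2=-1398/419, d=(M3−M2)/(6·1)=5458/1257, b=Δ2−h2·(2M2+M3)/6=-5035/1257
seg 3: a=-3, c=M3/2=4060/419, d=(M4−M3)/(6·1)=-7589/1257, b=Δ3−h3·(2M3+M4)/6=2951/1257
seg 4: a=3, c=M4/2=-3529/419, d=(M5−M4)/(6·1)=3529/1257, b=Δ4−h4·(2M4+M5)/6=4544/1257
t_q=21/4 → seg 1, τ=9/4; S=-4+2516/1257·τ+559/419·τ²+-1957/3771·τ³=36103/26816

  seg 0: a=-2 b=-2515/1257 c=0 d=559/3771
  seg 1: a=-4 b=2516/1257 c=559/419 d=-1957/3771
  seg 2: a=0 b=-5035/1257 c=-1398/419 d=5458/1257
  seg 3: a=-3 b=2951/1257 c=4060/419 d=-7589/1257
  seg 4: a=3 b=4544/1257 c=-3529/419 d=3529/1257
S(21/4) = 36103/26816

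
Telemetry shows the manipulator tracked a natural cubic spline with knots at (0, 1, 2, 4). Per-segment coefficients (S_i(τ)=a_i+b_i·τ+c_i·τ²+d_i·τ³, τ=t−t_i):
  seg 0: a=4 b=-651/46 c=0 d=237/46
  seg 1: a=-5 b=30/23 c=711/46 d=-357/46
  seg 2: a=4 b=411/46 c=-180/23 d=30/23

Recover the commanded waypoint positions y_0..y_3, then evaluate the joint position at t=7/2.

y_0=4 y_1=-5 y_2=4 y_3=1
S(7/2) = 193/46

y_0 = S_0(0) = a_0 = 4
y_1 = S_1(0) = a_1 = -5
y_2 = S_2(0) = a_2 = 4
y_3 = S_2(2) = 1
t_q=7/2 is in segment 2 (τ=3/2); S_2(τ)=193/46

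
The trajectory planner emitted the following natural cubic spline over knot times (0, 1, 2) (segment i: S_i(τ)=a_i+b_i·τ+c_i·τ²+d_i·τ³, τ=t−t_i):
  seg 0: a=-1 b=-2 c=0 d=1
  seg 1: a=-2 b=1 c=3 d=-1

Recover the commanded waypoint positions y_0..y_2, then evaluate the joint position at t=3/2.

y_0=-1 y_1=-2 y_2=1
S(3/2) = -7/8

y_0 = S_0(0) = a_0 = -1
y_1 = S_1(0) = a_1 = -2
y_2 = S_1(1) = 1
t_q=3/2 is in segment 1 (τ=1/2); S_1(τ)=-7/8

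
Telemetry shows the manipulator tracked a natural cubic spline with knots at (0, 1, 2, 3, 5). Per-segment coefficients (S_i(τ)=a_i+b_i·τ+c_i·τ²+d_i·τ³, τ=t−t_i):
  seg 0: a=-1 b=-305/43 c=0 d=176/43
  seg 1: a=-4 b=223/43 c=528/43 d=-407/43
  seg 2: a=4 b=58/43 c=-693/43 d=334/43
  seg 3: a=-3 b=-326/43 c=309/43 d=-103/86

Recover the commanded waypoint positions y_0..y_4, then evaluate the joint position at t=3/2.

y_0=-1 y_1=-4 y_2=4 y_3=-3 y_4=1
S(3/2) = 165/344

y_0 = S_0(0) = a_0 = -1
y_1 = S_1(0) = a_1 = -4
y_2 = S_2(0) = a_2 = 4
y_3 = S_3(0) = a_3 = -3
y_4 = S_3(2) = 1
t_q=3/2 is in segment 1 (τ=1/2); S_1(τ)=165/344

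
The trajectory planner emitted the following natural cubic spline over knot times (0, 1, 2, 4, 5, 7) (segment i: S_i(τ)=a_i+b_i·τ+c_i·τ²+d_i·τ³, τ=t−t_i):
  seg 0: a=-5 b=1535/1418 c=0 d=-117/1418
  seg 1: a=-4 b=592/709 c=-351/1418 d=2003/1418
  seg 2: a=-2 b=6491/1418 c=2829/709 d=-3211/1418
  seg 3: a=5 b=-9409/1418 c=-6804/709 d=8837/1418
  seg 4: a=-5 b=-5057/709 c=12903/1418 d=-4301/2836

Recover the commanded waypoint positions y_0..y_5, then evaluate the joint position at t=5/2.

y_0=-5 y_1=-4 y_2=-2 y_3=5 y_4=-5 y_5=5
S(5/2) = 11381/11344

y_0 = S_0(0) = a_0 = -5
y_1 = S_1(0) = a_1 = -4
y_2 = S_2(0) = a_2 = -2
y_3 = S_3(0) = a_3 = 5
y_4 = S_4(0) = a_4 = -5
y_5 = S_4(2) = 5
t_q=5/2 is in segment 2 (τ=1/2); S_2(τ)=11381/11344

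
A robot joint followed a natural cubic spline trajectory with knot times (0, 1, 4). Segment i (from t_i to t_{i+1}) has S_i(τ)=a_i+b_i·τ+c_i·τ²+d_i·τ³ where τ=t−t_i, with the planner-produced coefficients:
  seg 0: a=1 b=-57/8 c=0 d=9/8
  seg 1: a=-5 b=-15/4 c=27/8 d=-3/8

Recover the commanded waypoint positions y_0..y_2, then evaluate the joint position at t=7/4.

y_0=1 y_1=-5 y_2=4
S(7/4) = -3109/512

y_0 = S_0(0) = a_0 = 1
y_1 = S_1(0) = a_1 = -5
y_2 = S_1(3) = 4
t_q=7/4 is in segment 1 (τ=3/4); S_1(τ)=-3109/512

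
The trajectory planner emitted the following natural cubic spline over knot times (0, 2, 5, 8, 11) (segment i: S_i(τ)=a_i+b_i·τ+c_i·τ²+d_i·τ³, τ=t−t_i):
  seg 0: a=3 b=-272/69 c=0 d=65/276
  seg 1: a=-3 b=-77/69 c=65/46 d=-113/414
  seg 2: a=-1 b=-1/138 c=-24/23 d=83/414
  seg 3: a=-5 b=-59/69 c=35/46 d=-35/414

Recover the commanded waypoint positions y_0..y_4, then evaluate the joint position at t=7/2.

y_0 = S_0(0) = a_0 = 3
y_1 = S_1(0) = a_1 = -3
y_2 = S_2(0) = a_2 = -1
y_3 = S_3(0) = a_3 = -5
y_4 = S_3(3) = -3
t_q=7/2 is in segment 1 (τ=3/2); S_1(τ)=-889/368

y_0=3 y_1=-3 y_2=-1 y_3=-5 y_4=-3
S(7/2) = -889/368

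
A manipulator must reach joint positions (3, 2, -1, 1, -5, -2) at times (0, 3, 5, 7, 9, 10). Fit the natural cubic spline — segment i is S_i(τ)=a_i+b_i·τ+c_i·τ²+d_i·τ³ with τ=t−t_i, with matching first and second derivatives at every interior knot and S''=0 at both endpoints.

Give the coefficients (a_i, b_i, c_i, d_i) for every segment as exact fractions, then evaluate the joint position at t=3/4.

  seg 0: a=3 b=113/291 c=0 d=-70/873
  seg 1: a=2 b=-517/291 c=-70/97 d=1001/2328
  seg 2: a=-1 b=289/582 c=721/388 d=-935/1164
  seg 3: a=1 b=-995/582 c=-1149/388 d=337/291
  seg 4: a=-5 b=199/582 c=1547/388 d=-1547/1164
S(3/4) = 10111/3104

Δ: Δ0=-1/3, Δ1=-3/2, Δ2=1, Δ3=-3, Δ4=3
row 1: diag=10, rhs=-7; c'=1/5, d'=-7/10
row 2: denom=8−2·1/5=38/5; d'=(15−2·-7/10)/(38/5)=41/19
row 3: denom=8−2·5/19=142/19; d'=(-24−2·41/19)/(142/19)=-269/71
row 4: denom=6−2·19/71=388/71; d'=(36−2·-269/71)/(388/71)=1547/194
back: M4=1547/194
back: M3=-269/71−19/71·1547/194=-1149/194
back: M2=41/19−5/19·-1149/194=721/194
back: M1=-7/10−1/5·721/194=-140/97
M: M0=0, M1=-140/97, M2=721/194, M3=-1149/194, M4=1547/194, M5=0
seg 0: a=3, c=M0/2=0, d=(M1−M0)/(6·3)=-70/873, b=Δ0−h0·(2M0+M1)/6=113/291
seg 1: a=2, c=M1/2=-70/97, d=(M2−M1)/(6·2)=1001/2328, b=Δ1−h1·(2M1+M2)/6=-517/291
seg 2: a=-1, c=M2/2=721/388, d=(M3−M2)/(6·2)=-935/1164, b=Δ2−h2·(2M2+M3)/6=289/582
seg 3: a=1, c=M3/2=-1149/388, d=(M4−M3)/(6·2)=337/291, b=Δ3−h3·(2M3+M4)/6=-995/582
seg 4: a=-5, c=M4/2=1547/388, d=(M5−M4)/(6·1)=-1547/1164, b=Δ4−h4·(2M4+M5)/6=199/582
t_q=3/4 → seg 0, τ=3/4; S=3+113/291·τ+0·τ²+-70/873·τ³=10111/3104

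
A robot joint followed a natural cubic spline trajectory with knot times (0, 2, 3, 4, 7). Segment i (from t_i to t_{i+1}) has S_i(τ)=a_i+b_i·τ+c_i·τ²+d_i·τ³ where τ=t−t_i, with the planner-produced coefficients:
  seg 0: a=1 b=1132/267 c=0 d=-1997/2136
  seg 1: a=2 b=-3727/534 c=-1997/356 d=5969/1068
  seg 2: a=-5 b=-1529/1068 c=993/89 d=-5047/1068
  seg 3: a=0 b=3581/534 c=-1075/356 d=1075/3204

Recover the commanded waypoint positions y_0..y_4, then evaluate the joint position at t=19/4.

y_0 = S_0(0) = a_0 = 1
y_1 = S_1(0) = a_1 = 2
y_2 = S_2(0) = a_2 = -5
y_3 = S_3(0) = a_3 = 0
y_4 = S_3(3) = 2
t_q=19/4 is in segment 3 (τ=3/4); S_3(τ)=79117/22784

y_0=1 y_1=2 y_2=-5 y_3=0 y_4=2
S(19/4) = 79117/22784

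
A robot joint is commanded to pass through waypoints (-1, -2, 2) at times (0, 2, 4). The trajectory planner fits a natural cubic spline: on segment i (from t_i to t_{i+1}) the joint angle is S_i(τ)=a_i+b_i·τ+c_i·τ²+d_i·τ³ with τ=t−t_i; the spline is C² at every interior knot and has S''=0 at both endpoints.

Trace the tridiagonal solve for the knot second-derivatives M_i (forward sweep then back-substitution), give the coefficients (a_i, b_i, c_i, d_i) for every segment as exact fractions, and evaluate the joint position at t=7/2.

Δ: Δ0=-1/2, Δ1=2
row 1: diag=8, rhs=15; c'=1/4, d'=15/8
back: M1=15/8
M: M0=0, M1=15/8, M2=0
seg 0: a=-1, c=M0/2=0, d=(M1−M0)/(6·2)=5/32, b=Δ0−h0·(2M0+M1)/6=-9/8
seg 1: a=-2, c=M1/2=15/16, d=(M2−M1)/(6·2)=-5/32, b=Δ1−h1·(2M1+M2)/6=3/4
t_q=7/2 → seg 1, τ=3/2; S=-2+3/4·τ+15/16·τ²+-5/32·τ³=181/256

  seg 0: a=-1 b=-9/8 c=0 d=5/32
  seg 1: a=-2 b=3/4 c=15/16 d=-5/32
S(7/2) = 181/256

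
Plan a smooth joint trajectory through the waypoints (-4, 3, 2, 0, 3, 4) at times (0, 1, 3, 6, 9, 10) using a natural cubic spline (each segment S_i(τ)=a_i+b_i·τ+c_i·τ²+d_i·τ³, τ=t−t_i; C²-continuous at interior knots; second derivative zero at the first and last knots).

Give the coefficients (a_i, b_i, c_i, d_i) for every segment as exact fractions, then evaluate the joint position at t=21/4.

Δ: Δ0=7, Δ1=-1/2, Δ2=-2/3, Δ3=1, Δ4=1
row 1: diag=6, rhs=-45; c'=1/3, d'=-15/2
row 2: denom=10−2·1/3=28/3; d'=(-1−2·-15/2)/(28/3)=3/2
row 3: denom=12−3·9/28=309/28; d'=(10−3·3/2)/(309/28)=154/309
row 4: denom=8−3·28/103=740/103; d'=(0−3·154/309)/(740/103)=-77/370
back: M4=-77/370
back: M3=154/309−28/103·-77/370=308/555
back: M2=3/2−9/28·308/555=489/370
back: M1=-15/2−1/3·489/370=-1469/185
M: M0=0, M1=-1469/185, M2=489/370, M3=308/555, M4=-77/370, M5=0
seg 0: a=-4, c=M0/2=0, d=(M1−M0)/(6·1)=-1469/1110, b=Δ0−h0·(2M0+M1)/6=9239/1110
seg 1: a=3, c=M1/2=-1469/370, d=(M2−M1)/(6·2)=3427/4440, b=Δ1−h1·(2M1+M2)/6=2416/555
seg 2: a=2, c=M2/2=489/740, d=(M3−M2)/(6·3)=-23/540, b=Δ2−h2·(2M2+M3)/6=-503/222
seg 3: a=0, c=M3/2=154/555, d=(M4−M3)/(6·3)=-847/19980, b=Δ3−h3·(2M3+M4)/6=1219/2220
seg 4: a=3, c=M4/2=-77/740, d=(M5−M4)/(6·1)=77/2220, b=Δ4−h4·(2M4+M5)/6=1187/1110
t_q=21/4 → seg 2, τ=9/4; S=2+-503/222·τ+489/740·τ²+-23/540·τ³=-11261/47360

  seg 0: a=-4 b=9239/1110 c=0 d=-1469/1110
  seg 1: a=3 b=2416/555 c=-1469/370 d=3427/4440
  seg 2: a=2 b=-503/222 c=489/740 d=-23/540
  seg 3: a=0 b=1219/2220 c=154/555 d=-847/19980
  seg 4: a=3 b=1187/1110 c=-77/740 d=77/2220
S(21/4) = -11261/47360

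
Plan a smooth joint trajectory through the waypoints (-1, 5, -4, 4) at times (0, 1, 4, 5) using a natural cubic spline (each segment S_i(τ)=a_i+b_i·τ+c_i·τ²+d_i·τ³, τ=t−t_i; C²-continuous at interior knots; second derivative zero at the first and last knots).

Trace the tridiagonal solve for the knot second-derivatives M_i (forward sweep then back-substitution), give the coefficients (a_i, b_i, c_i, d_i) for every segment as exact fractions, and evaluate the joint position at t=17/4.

  seg 0: a=-1 b=87/11 c=0 d=-21/11
  seg 1: a=5 b=24/11 c=-63/11 d=4/3
  seg 2: a=-4 b=42/11 c=69/11 d=-23/11
S(17/4) = -1891/704

Δ: Δ0=6, Δ1=-3, Δ2=8
row 1: diag=8, rhs=-54; c'=3/8, d'=-27/4
row 2: denom=8−3·3/8=55/8; d'=(66−3·-27/4)/(55/8)=138/11
back: M2=138/11
back: M1=-27/4−3/8·138/11=-126/11
M: M0=0, M1=-126/11, M2=138/11, M3=0
seg 0: a=-1, c=M0/2=0, d=(M1−M0)/(6·1)=-21/11, b=Δ0−h0·(2M0+M1)/6=87/11
seg 1: a=5, c=M1/2=-63/11, d=(M2−M1)/(6·3)=4/3, b=Δ1−h1·(2M1+M2)/6=24/11
seg 2: a=-4, c=M2/2=69/11, d=(M3−M2)/(6·1)=-23/11, b=Δ2−h2·(2M2+M3)/6=42/11
t_q=17/4 → seg 2, τ=1/4; S=-4+42/11·τ+69/11·τ²+-23/11·τ³=-1891/704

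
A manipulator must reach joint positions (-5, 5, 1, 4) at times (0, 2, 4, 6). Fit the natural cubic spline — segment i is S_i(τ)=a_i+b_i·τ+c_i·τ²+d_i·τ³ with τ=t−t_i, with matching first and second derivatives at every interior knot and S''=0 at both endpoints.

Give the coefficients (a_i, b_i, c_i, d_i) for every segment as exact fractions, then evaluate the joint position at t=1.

  seg 0: a=-5 b=71/10 c=0 d=-21/40
  seg 1: a=5 b=4/5 c=-63/20 d=7/8
  seg 2: a=1 b=-13/10 c=21/10 d=-7/20
S(1) = 63/40

Δ: Δ0=5, Δ1=-2, Δ2=3/2
row 1: diag=8, rhs=-42; c'=1/4, d'=-21/4
row 2: denom=8−2·1/4=15/2; d'=(21−2·-21/4)/(15/2)=21/5
back: M2=21/5
back: M1=-21/4−1/4·21/5=-63/10
M: M0=0, M1=-63/10, M2=21/5, M3=0
seg 0: a=-5, c=M0/2=0, d=(M1−M0)/(6·2)=-21/40, b=Δ0−h0·(2M0+M1)/6=71/10
seg 1: a=5, c=M1/2=-63/20, d=(M2−M1)/(6·2)=7/8, b=Δ1−h1·(2M1+M2)/6=4/5
seg 2: a=1, c=M2/2=21/10, d=(M3−M2)/(6·2)=-7/20, b=Δ2−h2·(2M2+M3)/6=-13/10
t_q=1 → seg 0, τ=1; S=-5+71/10·τ+0·τ²+-21/40·τ³=63/40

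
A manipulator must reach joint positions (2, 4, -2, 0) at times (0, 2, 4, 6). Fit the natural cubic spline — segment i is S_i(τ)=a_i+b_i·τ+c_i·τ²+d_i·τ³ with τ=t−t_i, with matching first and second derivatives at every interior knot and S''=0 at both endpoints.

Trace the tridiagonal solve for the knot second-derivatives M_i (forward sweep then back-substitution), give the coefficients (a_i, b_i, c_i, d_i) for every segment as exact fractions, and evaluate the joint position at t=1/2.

  seg 0: a=2 b=7/3 c=0 d=-1/3
  seg 1: a=4 b=-5/3 c=-2 d=2/3
  seg 2: a=-2 b=-5/3 c=2 d=-1/3
S(1/2) = 25/8

Δ: Δ0=1, Δ1=-3, Δ2=1
row 1: diag=8, rhs=-24; c'=1/4, d'=-3
row 2: denom=8−2·1/4=15/2; d'=(24−2·-3)/(15/2)=4
back: M2=4
back: M1=-3−1/4·4=-4
M: M0=0, M1=-4, M2=4, M3=0
seg 0: a=2, c=M0/2=0, d=(M1−M0)/(6·2)=-1/3, b=Δ0−h0·(2M0+M1)/6=7/3
seg 1: a=4, c=M1/2=-2, d=(M2−M1)/(6·2)=2/3, b=Δ1−h1·(2M1+M2)/6=-5/3
seg 2: a=-2, c=M2/2=2, d=(M3−M2)/(6·2)=-1/3, b=Δ2−h2·(2M2+M3)/6=-5/3
t_q=1/2 → seg 0, τ=1/2; S=2+7/3·τ+0·τ²+-1/3·τ³=25/8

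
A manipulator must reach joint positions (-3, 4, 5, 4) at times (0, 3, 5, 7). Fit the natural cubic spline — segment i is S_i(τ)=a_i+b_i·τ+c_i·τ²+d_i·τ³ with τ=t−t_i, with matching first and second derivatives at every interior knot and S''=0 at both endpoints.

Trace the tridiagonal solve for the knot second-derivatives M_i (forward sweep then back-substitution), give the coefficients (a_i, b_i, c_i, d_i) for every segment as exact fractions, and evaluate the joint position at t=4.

  seg 0: a=-3 b=17/6 c=0 d=-1/18
  seg 1: a=4 b=4/3 c=-1/2 d=1/24
  seg 2: a=5 b=-1/6 c=-1/4 d=1/24
S(4) = 39/8

Δ: Δ0=7/3, Δ1=1/2, Δ2=-1/2
row 1: diag=10, rhs=-11; c'=1/5, d'=-11/10
row 2: denom=8−2·1/5=38/5; d'=(-6−2·-11/10)/(38/5)=-1/2
back: M2=-1/2
back: M1=-11/10−1/5·-1/2=-1
M: M0=0, M1=-1, M2=-1/2, M3=0
seg 0: a=-3, c=M0/2=0, d=(M1−M0)/(6·3)=-1/18, b=Δ0−h0·(2M0+M1)/6=17/6
seg 1: a=4, c=M1/2=-1/2, d=(M2−M1)/(6·2)=1/24, b=Δ1−h1·(2M1+M2)/6=4/3
seg 2: a=5, c=M2/2=-1/4, d=(M3−M2)/(6·2)=1/24, b=Δ2−h2·(2M2+M3)/6=-1/6
t_q=4 → seg 1, τ=1; S=4+4/3·τ+-1/2·τ²+1/24·τ³=39/8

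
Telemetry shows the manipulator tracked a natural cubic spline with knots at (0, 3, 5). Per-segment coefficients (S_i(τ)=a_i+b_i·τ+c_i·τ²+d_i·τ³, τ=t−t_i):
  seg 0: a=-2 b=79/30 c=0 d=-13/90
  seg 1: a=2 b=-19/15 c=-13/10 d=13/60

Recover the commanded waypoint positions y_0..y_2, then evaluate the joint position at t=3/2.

y_0=-2 y_1=2 y_2=-4
S(3/2) = 117/80

y_0 = S_0(0) = a_0 = -2
y_1 = S_1(0) = a_1 = 2
y_2 = S_1(2) = -4
t_q=3/2 is in segment 0 (τ=3/2); S_0(τ)=117/80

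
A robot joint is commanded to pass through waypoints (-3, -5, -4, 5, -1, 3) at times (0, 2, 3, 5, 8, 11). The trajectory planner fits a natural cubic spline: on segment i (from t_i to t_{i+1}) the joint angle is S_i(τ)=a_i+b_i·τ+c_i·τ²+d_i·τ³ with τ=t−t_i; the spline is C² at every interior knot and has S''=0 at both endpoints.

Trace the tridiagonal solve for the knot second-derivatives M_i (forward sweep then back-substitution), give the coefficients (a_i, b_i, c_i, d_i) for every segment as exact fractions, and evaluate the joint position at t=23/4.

  seg 0: a=-3 b=-4940/3597 c=0 d=1343/14388
  seg 1: a=-5 b=-911/3597 c=1343/2398 d=4987/7194
  seg 2: a=-4 b=1927/654 c=3165/1199 d=-6701/7194
  seg 3: a=5 b=16745/7194 c=-3536/1199 d=32515/64746
  seg 4: a=-1 b=-6503/3597 c=11299/7194 d=-11299/64746
S(23/4) = 813203/153472

Δ: Δ0=-1, Δ1=1, Δ2=9/2, Δ3=-2, Δ4=4/3
row 1: diag=6, rhs=12; c'=1/6, d'=2
row 2: denom=6−1·1/6=35/6; d'=(21−1·2)/(35/6)=114/35
row 3: denom=10−2·12/35=326/35; d'=(-39−2·114/35)/(326/35)=-1593/326
row 4: denom=12−3·105/326=3597/326; d'=(20−3·-1593/326)/(3597/326)=11299/3597
back: M4=11299/3597
back: M3=-1593/326−105/326·11299/3597=-7072/1199
back: M2=114/35−12/35·-7072/1199=6330/1199
back: M1=2−1/6·6330/1199=1343/1199
M: M0=0, M1=1343/1199, M2=6330/1199, M3=-7072/1199, M4=11299/3597, M5=0
seg 0: a=-3, c=M0/2=0, d=(M1−M0)/(6·2)=1343/14388, b=Δ0−h0·(2M0+M1)/6=-4940/3597
seg 1: a=-5, c=M1/2=1343/2398, d=(M2−M1)/(6·1)=4987/7194, b=Δ1−h1·(2M1+M2)/6=-911/3597
seg 2: a=-4, c=M2/2=3165/1199, d=(M3−M2)/(6·2)=-6701/7194, b=Δ2−h2·(2M2+M3)/6=1927/654
seg 3: a=5, c=M3/2=-3536/1199, d=(M4−M3)/(6·3)=32515/64746, b=Δ3−h3·(2M3+M4)/6=16745/7194
seg 4: a=-1, c=M4/2=11299/7194, d=(M5−M4)/(6·3)=-11299/64746, b=Δ4−h4·(2M4+M5)/6=-6503/3597
t_q=23/4 → seg 3, τ=3/4; S=5+16745/7194·τ+-3536/1199·τ²+32515/64746·τ³=813203/153472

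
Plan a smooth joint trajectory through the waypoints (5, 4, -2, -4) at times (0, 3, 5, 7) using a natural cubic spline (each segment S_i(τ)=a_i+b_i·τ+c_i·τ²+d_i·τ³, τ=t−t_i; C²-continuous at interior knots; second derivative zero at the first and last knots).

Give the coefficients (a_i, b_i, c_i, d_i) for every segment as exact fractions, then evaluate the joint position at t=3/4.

  seg 0: a=5 b=2/3 c=0 d=-1/9
  seg 1: a=4 b=-7/3 c=-1 d=1/3
  seg 2: a=-2 b=-7/3 c=1 d=-1/6
S(3/4) = 349/64

Δ: Δ0=-1/3, Δ1=-3, Δ2=-1
row 1: diag=10, rhs=-16; c'=1/5, d'=-8/5
row 2: denom=8−2·1/5=38/5; d'=(12−2·-8/5)/(38/5)=2
back: M2=2
back: M1=-8/5−1/5·2=-2
M: M0=0, M1=-2, M2=2, M3=0
seg 0: a=5, c=M0/2=0, d=(M1−M0)/(6·3)=-1/9, b=Δ0−h0·(2M0+M1)/6=2/3
seg 1: a=4, c=M1/2=-1, d=(M2−M1)/(6·2)=1/3, b=Δ1−h1·(2M1+M2)/6=-7/3
seg 2: a=-2, c=M2/2=1, d=(M3−M2)/(6·2)=-1/6, b=Δ2−h2·(2M2+M3)/6=-7/3
t_q=3/4 → seg 0, τ=3/4; S=5+2/3·τ+0·τ²+-1/9·τ³=349/64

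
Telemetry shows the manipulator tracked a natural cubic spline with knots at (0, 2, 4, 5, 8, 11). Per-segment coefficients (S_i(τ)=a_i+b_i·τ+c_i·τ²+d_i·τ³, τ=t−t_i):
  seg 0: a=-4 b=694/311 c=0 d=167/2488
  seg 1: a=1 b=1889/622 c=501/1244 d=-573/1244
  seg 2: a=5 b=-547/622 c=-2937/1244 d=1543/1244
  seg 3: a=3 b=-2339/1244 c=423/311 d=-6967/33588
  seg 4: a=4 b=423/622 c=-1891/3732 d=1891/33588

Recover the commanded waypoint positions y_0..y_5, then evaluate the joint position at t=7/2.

y_0=-4 y_1=1 y_2=5 y_3=3 y_4=4 y_5=3
S(7/2) = 48835/9952

y_0 = S_0(0) = a_0 = -4
y_1 = S_1(0) = a_1 = 1
y_2 = S_2(0) = a_2 = 5
y_3 = S_3(0) = a_3 = 3
y_4 = S_4(0) = a_4 = 4
y_5 = S_4(3) = 3
t_q=7/2 is in segment 1 (τ=3/2); S_1(τ)=48835/9952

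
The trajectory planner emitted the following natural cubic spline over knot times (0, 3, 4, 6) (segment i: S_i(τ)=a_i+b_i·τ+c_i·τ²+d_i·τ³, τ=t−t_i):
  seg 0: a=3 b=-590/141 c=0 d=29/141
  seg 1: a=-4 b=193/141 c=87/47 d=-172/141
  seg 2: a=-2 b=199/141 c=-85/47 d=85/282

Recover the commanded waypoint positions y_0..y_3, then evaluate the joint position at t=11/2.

y_0 = S_0(0) = a_0 = 3
y_1 = S_1(0) = a_1 = -4
y_2 = S_2(0) = a_2 = -2
y_3 = S_2(2) = -4
t_q=11/2 is in segment 2 (τ=3/2); S_2(τ)=-2207/752

y_0=3 y_1=-4 y_2=-2 y_3=-4
S(11/2) = -2207/752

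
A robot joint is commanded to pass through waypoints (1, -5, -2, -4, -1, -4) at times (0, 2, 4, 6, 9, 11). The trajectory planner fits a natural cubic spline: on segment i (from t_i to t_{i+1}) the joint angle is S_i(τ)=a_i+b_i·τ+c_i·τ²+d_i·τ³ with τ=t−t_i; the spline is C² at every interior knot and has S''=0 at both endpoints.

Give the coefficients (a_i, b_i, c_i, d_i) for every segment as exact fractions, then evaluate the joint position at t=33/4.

  seg 0: a=1 b=-11371/2570 c=0 d=3661/10280
  seg 1: a=-5 b=-194/1285 c=10983/5140 d=-337/514
  seg 2: a=-2 b=679/1285 c=-9237/5140 d=5309/10280
  seg 3: a=-4 b=-1189/2570 c=669/514 d=-1046/3855
  seg 4: a=-1 b=53/2570 c=-2931/2570 d=977/5140
S(33/4) = -15857/10280

Δ: Δ0=-3, Δ1=3/2, Δ2=-1, Δ3=1, Δ4=-3/2
row 1: diag=8, rhs=27; c'=1/4, d'=27/8
row 2: denom=8−2·1/4=15/2; d'=(-15−2·27/8)/(15/2)=-29/10
row 3: denom=10−2·4/15=142/15; d'=(12−2·-29/10)/(142/15)=267/142
row 4: denom=10−3·45/142=1285/142; d'=(-15−3·267/142)/(1285/142)=-2931/1285
back: M4=-2931/1285
back: M3=267/142−45/142·-2931/1285=669/257
back: M2=-29/10−4/15·669/257=-9237/2570
back: M1=27/8−1/4·-9237/2570=10983/2570
M: M0=0, M1=10983/2570, M2=-9237/2570, M3=669/257, M4=-2931/1285, M5=0
seg 0: a=1, c=M0/2=0, d=(M1−M0)/(6·2)=3661/10280, b=Δ0−h0·(2M0+M1)/6=-11371/2570
seg 1: a=-5, c=M1/2=10983/5140, d=(M2−M1)/(6·2)=-337/514, b=Δ1−h1·(2M1+M2)/6=-194/1285
seg 2: a=-2, c=M2/2=-9237/5140, d=(M3−M2)/(6·2)=5309/10280, b=Δ2−h2·(2M2+M3)/6=679/1285
seg 3: a=-4, c=M3/2=669/514, d=(M4−M3)/(6·3)=-1046/3855, b=Δ3−h3·(2M3+M4)/6=-1189/2570
seg 4: a=-1, c=M4/2=-2931/2570, d=(M5−M4)/(6·2)=977/5140, b=Δ4−h4·(2M4+M5)/6=53/2570
t_q=33/4 → seg 3, τ=9/4; S=-4+-1189/2570·τ+669/514·τ²+-1046/3855·τ³=-15857/10280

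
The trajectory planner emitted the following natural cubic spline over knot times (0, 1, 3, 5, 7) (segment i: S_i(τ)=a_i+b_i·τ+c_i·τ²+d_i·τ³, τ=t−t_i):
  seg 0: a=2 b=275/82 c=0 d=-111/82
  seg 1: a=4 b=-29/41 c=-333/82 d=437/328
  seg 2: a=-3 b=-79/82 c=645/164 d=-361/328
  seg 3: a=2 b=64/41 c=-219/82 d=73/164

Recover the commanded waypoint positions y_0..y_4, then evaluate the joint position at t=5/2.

y_0 = S_0(0) = a_0 = 2
y_1 = S_1(0) = a_1 = 4
y_2 = S_2(0) = a_2 = -3
y_3 = S_3(0) = a_3 = 2
y_4 = S_3(2) = -2
t_q=5/2 is in segment 1 (τ=3/2); S_1(τ)=-4465/2624

y_0=2 y_1=4 y_2=-3 y_3=2 y_4=-2
S(5/2) = -4465/2624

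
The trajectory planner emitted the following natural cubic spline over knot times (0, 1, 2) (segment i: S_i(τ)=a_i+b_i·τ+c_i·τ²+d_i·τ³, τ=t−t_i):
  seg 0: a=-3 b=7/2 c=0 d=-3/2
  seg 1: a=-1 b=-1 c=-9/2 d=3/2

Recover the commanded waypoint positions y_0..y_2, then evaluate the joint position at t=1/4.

y_0 = S_0(0) = a_0 = -3
y_1 = S_1(0) = a_1 = -1
y_2 = S_1(1) = -5
t_q=1/4 is in segment 0 (τ=1/4); S_0(τ)=-275/128

y_0=-3 y_1=-1 y_2=-5
S(1/4) = -275/128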